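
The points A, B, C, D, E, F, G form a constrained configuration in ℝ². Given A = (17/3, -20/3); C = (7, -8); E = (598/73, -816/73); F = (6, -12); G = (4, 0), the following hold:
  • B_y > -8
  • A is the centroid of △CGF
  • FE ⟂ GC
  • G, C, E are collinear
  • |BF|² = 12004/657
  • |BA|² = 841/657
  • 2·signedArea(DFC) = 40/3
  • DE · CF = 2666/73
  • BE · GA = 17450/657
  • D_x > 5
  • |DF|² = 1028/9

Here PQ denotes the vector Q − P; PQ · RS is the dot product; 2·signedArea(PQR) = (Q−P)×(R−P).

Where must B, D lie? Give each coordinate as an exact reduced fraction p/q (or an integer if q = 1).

B = (1328/219, -564/73)
D = (16/3, -4/3)

1. B_x = 1328/219  [line -5/3·x + 20/3·y + 40480/657 = 0 ∩ |BF|² = 12004/657]
2. B_y = -564/73  [line -5/3·x + 20/3·y + 40480/657 = 0 ∩ |BF|² = 12004/657]
   → B = (1328/219, -564/73)
3. D_x = 16/3  [DE · CF = 2666/73 ∩ 2·signedArea(DFC) = 40/3]
4. D_y = -4/3  [DE · CF = 2666/73 ∩ 2·signedArea(DFC) = 40/3]
   → D = (16/3, -4/3)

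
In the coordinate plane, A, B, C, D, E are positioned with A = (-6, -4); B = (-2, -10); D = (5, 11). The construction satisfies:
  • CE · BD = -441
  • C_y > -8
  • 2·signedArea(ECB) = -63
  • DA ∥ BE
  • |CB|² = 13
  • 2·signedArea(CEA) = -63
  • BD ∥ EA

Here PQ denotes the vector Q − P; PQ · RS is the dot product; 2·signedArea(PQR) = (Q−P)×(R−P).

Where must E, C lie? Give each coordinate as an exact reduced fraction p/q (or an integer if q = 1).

1. E_x = -13  [BD ∥ EA ∩ DA ∥ BE]
2. E_y = -25  [BD ∥ EA ∩ DA ∥ BE]
   → E = (-13, -25)
3. C_x = -4  [2·signedArea(CEA) = -63 ∩ CE · BD = -441]
4. C_y = -7  [2·signedArea(CEA) = -63 ∩ CE · BD = -441]
   → C = (-4, -7)

C = (-4, -7)
E = (-13, -25)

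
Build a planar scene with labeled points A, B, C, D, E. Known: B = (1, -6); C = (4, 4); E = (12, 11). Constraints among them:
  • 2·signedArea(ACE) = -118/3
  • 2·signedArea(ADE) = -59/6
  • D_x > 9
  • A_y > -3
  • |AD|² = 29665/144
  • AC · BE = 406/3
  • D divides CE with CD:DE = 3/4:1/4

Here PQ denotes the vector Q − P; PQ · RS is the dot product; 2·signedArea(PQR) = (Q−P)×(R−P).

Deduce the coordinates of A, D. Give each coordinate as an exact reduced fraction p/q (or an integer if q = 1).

1. A_x = 2  [2·signedArea(ACE) = -118/3 ∩ AC · BE = 406/3]
2. A_y = -8/3  [2·signedArea(ACE) = -118/3 ∩ AC · BE = 406/3]
   → A = (2, -8/3)
3. D_x = 10  [D divides CE with CD:DE = 3/4:1/4]
4. D_y = 37/4  [D divides CE with CD:DE = 3/4:1/4]
   → D = (10, 37/4)

A = (2, -8/3)
D = (10, 37/4)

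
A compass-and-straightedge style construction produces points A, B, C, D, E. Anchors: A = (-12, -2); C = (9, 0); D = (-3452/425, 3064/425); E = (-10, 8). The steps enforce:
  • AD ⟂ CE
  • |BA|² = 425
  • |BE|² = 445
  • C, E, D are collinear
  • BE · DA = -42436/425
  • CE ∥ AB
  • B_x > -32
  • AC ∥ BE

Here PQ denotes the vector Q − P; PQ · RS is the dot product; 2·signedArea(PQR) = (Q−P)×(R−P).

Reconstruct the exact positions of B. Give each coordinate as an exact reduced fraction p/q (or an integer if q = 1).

1. B_x = -31  [AC ∥ BE ∩ CE ∥ AB]
2. B_y = 6  [AC ∥ BE ∩ CE ∥ AB]
   → B = (-31, 6)

B = (-31, 6)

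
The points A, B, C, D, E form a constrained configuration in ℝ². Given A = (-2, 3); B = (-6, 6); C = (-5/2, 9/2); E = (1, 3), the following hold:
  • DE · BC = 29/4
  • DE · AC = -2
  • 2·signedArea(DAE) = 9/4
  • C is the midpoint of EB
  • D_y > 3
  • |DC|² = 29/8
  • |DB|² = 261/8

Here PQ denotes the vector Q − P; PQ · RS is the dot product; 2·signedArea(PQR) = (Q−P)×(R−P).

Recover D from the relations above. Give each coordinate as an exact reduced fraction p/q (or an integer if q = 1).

1. D_x = -3/4  [2·signedArea(DAE) = 9/4 ∩ DE · BC = 29/4]
2. D_y = 15/4  [2·signedArea(DAE) = 9/4 ∩ DE · BC = 29/4]
   → D = (-3/4, 15/4)

D = (-3/4, 15/4)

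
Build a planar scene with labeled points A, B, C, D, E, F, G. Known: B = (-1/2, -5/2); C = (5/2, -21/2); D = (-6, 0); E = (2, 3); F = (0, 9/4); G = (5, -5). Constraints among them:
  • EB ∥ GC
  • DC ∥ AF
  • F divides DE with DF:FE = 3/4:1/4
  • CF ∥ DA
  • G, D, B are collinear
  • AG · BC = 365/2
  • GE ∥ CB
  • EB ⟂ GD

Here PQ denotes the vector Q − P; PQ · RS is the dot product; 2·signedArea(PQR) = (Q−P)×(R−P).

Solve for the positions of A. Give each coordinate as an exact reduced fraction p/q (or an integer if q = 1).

A = (-17/2, 51/4)

1. A_x = -17/2  [DC ∥ AF ∩ CF ∥ DA]
2. A_y = 51/4  [DC ∥ AF ∩ CF ∥ DA]
   → A = (-17/2, 51/4)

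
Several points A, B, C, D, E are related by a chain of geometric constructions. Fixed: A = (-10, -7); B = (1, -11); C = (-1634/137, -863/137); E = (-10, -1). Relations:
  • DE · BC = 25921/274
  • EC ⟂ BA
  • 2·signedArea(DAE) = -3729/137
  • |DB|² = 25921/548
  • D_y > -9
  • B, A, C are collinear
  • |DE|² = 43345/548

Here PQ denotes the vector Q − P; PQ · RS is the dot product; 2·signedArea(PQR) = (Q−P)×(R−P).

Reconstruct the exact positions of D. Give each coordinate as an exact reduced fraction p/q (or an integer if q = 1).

D = (-1497/274, -1185/137)

1. D_x = -1497/274  [2·signedArea(DAE) = -3729/137 ∩ DE · BC = 25921/274]
2. D_y = -1185/137  [2·signedArea(DAE) = -3729/137 ∩ DE · BC = 25921/274]
   → D = (-1497/274, -1185/137)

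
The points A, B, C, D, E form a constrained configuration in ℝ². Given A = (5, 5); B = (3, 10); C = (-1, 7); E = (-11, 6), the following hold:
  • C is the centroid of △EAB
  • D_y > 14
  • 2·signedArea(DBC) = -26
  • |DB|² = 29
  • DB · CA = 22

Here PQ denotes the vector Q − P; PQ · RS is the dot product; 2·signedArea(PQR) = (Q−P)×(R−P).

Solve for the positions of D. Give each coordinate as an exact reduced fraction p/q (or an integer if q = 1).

1. D_x = 1  [2·signedArea(DBC) = -26 ∩ DB · CA = 22]
2. D_y = 15  [2·signedArea(DBC) = -26 ∩ DB · CA = 22]
   → D = (1, 15)

D = (1, 15)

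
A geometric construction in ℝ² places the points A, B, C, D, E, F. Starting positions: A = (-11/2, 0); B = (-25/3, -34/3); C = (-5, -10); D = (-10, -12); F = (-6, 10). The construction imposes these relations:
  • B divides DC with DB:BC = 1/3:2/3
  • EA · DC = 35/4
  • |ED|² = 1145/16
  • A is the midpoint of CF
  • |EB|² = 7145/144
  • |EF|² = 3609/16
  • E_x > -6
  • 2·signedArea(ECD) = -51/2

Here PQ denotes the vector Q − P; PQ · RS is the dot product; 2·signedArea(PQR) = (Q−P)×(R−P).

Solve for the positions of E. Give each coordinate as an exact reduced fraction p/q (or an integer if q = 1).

1. E_x = -21/4  [2·signedArea(ECD) = -51/2 ∩ EA · DC = 35/4]
2. E_y = -5  [2·signedArea(ECD) = -51/2 ∩ EA · DC = 35/4]
   → E = (-21/4, -5)

E = (-21/4, -5)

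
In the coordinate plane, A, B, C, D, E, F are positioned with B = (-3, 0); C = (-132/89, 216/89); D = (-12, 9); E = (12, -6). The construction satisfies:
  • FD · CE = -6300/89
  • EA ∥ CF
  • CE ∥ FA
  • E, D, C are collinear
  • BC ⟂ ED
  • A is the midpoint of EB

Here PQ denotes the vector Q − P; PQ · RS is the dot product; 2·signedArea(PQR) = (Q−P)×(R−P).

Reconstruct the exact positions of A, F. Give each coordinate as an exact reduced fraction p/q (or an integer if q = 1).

A = (9/2, -3)
F = (-1599/178, 483/89)

1. A_x = 9/2  [A is the midpoint of EB]
2. A_y = -3  [A is the midpoint of EB]
   → A = (9/2, -3)
3. F_x = -1599/178  [CE ∥ FA ∩ EA ∥ CF]
4. F_y = 483/89  [CE ∥ FA ∩ EA ∥ CF]
   → F = (-1599/178, 483/89)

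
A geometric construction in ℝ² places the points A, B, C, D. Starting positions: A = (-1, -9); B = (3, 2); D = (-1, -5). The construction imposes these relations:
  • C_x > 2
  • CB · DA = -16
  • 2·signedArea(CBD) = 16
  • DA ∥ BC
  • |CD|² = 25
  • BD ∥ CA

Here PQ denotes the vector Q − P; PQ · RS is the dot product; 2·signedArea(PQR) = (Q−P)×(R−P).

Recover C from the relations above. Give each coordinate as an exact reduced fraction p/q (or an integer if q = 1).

C = (3, -2)

1. C_x = 3  [BD ∥ CA ∩ DA ∥ BC]
2. C_y = -2  [BD ∥ CA ∩ DA ∥ BC]
   → C = (3, -2)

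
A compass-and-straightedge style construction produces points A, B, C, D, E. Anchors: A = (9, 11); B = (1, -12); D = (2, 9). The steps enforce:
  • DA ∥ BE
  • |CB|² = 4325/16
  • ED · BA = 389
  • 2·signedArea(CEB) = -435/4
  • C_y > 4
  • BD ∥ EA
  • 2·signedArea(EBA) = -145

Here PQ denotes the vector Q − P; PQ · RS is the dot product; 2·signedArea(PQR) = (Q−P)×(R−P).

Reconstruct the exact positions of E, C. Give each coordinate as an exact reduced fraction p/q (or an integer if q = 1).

C = (7/2, 17/4)
E = (8, -10)

1. E_x = 8  [BD ∥ EA ∩ DA ∥ BE]
2. E_y = -10  [BD ∥ EA ∩ DA ∥ BE]
   → E = (8, -10)
3. C_x = 7/2  [line 2·x + -7·y + 91/4 = 0 ∩ |CB|² = 4325/16]
4. C_y = 17/4  [line 2·x + -7·y + 91/4 = 0 ∩ |CB|² = 4325/16]
   → C = (7/2, 17/4)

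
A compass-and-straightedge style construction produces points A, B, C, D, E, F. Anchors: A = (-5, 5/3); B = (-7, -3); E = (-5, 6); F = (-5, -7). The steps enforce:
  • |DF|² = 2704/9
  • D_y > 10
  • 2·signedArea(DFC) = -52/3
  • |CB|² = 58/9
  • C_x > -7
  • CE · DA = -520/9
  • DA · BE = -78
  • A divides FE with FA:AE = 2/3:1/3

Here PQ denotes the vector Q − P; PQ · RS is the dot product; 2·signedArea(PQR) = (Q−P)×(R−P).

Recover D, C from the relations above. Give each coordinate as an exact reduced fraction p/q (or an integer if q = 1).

C = (-6, -2/3)
D = (-5, 31/3)

1. D_x = -5  [line -2·x + -9·y + 83 = 0 ∩ |DF|² = 2704/9]
2. D_y = 31/3  [line -2·x + -9·y + 83 = 0 ∩ |DF|² = 2704/9]
   → D = (-5, 31/3)
3. C_x = -6  [2·signedArea(DFC) = -52/3 ∩ CE · DA = -520/9]
4. C_y = -2/3  [2·signedArea(DFC) = -52/3 ∩ CE · DA = -520/9]
   → C = (-6, -2/3)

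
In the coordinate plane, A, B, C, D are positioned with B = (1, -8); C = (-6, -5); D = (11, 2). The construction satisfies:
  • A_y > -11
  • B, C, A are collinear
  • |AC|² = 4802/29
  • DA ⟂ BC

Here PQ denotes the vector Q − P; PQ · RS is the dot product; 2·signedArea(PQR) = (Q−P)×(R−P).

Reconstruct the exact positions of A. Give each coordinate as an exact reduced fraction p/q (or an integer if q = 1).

A = (169/29, -292/29)

1. A_x = 169/29  [B, C, A are collinear ∩ DA ⟂ BC]
2. A_y = -292/29  [B, C, A are collinear ∩ DA ⟂ BC]
   → A = (169/29, -292/29)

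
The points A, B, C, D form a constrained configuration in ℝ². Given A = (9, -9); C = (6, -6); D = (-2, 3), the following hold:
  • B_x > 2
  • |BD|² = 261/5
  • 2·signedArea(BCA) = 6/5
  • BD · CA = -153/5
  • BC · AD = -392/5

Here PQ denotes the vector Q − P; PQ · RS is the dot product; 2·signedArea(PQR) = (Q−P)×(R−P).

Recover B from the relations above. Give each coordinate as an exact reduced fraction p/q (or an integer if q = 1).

B = (14/5, -12/5)

1. B_x = 14/5  [BD · CA = -153/5 ∩ BC · AD = -392/5]
2. B_y = -12/5  [BD · CA = -153/5 ∩ BC · AD = -392/5]
   → B = (14/5, -12/5)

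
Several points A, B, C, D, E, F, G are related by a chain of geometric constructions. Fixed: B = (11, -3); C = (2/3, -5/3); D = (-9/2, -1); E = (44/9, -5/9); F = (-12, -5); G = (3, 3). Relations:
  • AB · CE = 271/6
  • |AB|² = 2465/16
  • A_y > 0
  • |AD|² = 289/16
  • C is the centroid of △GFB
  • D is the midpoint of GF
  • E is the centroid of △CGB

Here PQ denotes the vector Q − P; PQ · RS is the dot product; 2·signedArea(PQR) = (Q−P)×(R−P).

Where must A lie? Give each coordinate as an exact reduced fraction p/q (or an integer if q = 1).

A = (-3/4, 1)

1. A_x = -3/4  [line -38/9·x + -10/9·y + -37/18 = 0 ∩ |AD|² = 289/16]
2. A_y = 1  [line -38/9·x + -10/9·y + -37/18 = 0 ∩ |AD|² = 289/16]
   → A = (-3/4, 1)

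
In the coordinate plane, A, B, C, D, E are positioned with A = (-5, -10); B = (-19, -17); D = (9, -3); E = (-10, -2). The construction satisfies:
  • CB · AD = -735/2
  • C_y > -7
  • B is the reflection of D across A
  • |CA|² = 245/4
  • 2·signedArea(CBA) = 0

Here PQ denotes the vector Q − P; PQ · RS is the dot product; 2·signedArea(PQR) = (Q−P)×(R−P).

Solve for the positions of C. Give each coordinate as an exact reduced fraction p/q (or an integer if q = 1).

C = (2, -13/2)

1. C_x = 2  [2·signedArea(CBA) = 0 ∩ CB · AD = -735/2]
2. C_y = -13/2  [2·signedArea(CBA) = 0 ∩ CB · AD = -735/2]
   → C = (2, -13/2)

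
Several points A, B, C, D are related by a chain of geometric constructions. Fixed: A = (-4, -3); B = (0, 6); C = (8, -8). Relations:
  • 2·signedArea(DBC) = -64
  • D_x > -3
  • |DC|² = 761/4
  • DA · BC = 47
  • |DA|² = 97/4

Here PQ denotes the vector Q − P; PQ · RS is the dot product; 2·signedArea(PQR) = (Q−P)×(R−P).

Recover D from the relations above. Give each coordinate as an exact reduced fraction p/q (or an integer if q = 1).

D = (-2, 3/2)

1. D_x = -2  [DA · BC = 47 ∩ 2·signedArea(DBC) = -64]
2. D_y = 3/2  [DA · BC = 47 ∩ 2·signedArea(DBC) = -64]
   → D = (-2, 3/2)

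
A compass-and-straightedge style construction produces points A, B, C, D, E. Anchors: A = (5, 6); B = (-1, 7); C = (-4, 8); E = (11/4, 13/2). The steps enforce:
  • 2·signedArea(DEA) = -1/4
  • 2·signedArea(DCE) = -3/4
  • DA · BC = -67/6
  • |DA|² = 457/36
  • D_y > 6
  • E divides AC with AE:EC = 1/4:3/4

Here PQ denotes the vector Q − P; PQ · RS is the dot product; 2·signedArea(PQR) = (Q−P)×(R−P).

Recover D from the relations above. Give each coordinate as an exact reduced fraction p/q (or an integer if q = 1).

D = (3/2, 20/3)

1. D_x = 3/2  [2·signedArea(DCE) = -3/4 ∩ DA · BC = -67/6]
2. D_y = 20/3  [2·signedArea(DCE) = -3/4 ∩ DA · BC = -67/6]
   → D = (3/2, 20/3)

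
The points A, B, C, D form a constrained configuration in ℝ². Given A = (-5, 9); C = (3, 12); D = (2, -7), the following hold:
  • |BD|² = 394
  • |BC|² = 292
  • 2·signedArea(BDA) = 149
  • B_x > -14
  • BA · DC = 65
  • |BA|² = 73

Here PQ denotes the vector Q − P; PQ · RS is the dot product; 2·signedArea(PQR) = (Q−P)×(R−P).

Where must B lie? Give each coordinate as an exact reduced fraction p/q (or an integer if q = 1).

1. B_x = -13  [2·signedArea(BDA) = 149 ∩ BA · DC = 65]
2. B_y = 6  [2·signedArea(BDA) = 149 ∩ BA · DC = 65]
   → B = (-13, 6)

B = (-13, 6)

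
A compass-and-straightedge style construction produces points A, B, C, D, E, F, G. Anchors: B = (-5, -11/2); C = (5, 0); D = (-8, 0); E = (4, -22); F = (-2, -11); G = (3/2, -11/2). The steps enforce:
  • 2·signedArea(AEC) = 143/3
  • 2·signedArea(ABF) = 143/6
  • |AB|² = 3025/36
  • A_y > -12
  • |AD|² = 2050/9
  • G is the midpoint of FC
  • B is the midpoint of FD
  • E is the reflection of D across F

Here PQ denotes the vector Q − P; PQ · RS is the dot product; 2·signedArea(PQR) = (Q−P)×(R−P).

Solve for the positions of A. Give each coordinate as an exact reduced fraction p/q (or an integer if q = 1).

1. A_x = 7/3  [2·signedArea(AEC) = 143/3 ∩ 2·signedArea(ABF) = 143/6]
2. A_y = -11  [2·signedArea(AEC) = 143/3 ∩ 2·signedArea(ABF) = 143/6]
   → A = (7/3, -11)

A = (7/3, -11)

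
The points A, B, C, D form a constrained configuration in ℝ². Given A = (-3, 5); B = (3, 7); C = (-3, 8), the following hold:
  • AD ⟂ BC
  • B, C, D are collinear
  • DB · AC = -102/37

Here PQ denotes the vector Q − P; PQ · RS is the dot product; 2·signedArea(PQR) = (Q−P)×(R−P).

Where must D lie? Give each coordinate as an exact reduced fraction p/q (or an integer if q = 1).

1. D_x = -93/37  [B, C, D are collinear ∩ AD ⟂ BC]
2. D_y = 293/37  [B, C, D are collinear ∩ AD ⟂ BC]
   → D = (-93/37, 293/37)

D = (-93/37, 293/37)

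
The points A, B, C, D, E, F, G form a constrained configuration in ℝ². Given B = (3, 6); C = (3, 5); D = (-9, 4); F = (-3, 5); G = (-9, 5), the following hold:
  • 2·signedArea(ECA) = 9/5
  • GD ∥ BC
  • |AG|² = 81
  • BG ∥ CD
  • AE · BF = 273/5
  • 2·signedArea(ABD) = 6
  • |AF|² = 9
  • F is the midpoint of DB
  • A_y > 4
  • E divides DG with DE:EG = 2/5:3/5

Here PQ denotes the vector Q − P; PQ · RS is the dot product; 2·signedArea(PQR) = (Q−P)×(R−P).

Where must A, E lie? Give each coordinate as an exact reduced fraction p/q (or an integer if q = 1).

A = (0, 5)
E = (-9, 22/5)

1. A_x = 0  [line 2·x + -12·y + 60 = 0 ∩ |AG|² = 81]
2. A_y = 5  [line 2·x + -12·y + 60 = 0 ∩ |AG|² = 81]
   → A = (0, 5)
3. E_x = -9  [AE · BF = 273/5 ∩ E divides DG with DE:EG = 2/5:3/5]
4. E_y = 22/5  [AE · BF = 273/5 ∩ E divides DG with DE:EG = 2/5:3/5]
   → E = (-9, 22/5)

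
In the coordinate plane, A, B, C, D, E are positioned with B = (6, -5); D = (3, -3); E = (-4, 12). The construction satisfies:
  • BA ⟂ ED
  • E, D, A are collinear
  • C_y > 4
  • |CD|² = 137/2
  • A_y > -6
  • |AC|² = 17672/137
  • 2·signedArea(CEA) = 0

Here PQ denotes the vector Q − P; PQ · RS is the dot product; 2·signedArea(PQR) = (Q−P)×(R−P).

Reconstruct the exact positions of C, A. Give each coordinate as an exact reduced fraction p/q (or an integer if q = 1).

1. A_x = 1179/274  [E, D, A are collinear ∩ BA ⟂ ED]
2. A_y = -1587/274  [E, D, A are collinear ∩ BA ⟂ ED]
   → A = (1179/274, -1587/274)
3. C_x = -1/2  [line 4875/274·x + 2275/274·y + -3900/137 = 0 ∩ |CD|² = 137/2]
4. C_y = 9/2  [line 4875/274·x + 2275/274·y + -3900/137 = 0 ∩ |CD|² = 137/2]
   → C = (-1/2, 9/2)

A = (1179/274, -1587/274)
C = (-1/2, 9/2)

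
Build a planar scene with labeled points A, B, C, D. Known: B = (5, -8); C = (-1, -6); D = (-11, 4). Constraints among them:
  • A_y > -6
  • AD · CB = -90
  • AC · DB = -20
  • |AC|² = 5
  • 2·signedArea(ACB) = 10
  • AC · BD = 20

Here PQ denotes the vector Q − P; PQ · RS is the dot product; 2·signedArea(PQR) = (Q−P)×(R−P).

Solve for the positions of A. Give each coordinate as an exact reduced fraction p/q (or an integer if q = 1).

1. A_x = 1  [AD · CB = -90 ∩ AC · DB = -20]
2. A_y = -5  [AD · CB = -90 ∩ AC · DB = -20]
   → A = (1, -5)

A = (1, -5)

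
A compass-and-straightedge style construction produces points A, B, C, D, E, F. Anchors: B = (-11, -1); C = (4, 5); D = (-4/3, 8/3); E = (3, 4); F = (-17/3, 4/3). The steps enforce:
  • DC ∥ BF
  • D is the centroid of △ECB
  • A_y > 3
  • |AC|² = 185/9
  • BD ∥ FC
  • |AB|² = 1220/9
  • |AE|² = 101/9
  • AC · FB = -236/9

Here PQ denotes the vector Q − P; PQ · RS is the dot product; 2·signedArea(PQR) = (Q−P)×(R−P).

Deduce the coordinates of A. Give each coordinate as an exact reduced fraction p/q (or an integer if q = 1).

A = (-1/3, 11/3)

1. A_x = -1/3  [line 16/3·x + 7/3·y + -61/9 = 0 ∩ |AE|² = 101/9]
2. A_y = 11/3  [line 16/3·x + 7/3·y + -61/9 = 0 ∩ |AE|² = 101/9]
   → A = (-1/3, 11/3)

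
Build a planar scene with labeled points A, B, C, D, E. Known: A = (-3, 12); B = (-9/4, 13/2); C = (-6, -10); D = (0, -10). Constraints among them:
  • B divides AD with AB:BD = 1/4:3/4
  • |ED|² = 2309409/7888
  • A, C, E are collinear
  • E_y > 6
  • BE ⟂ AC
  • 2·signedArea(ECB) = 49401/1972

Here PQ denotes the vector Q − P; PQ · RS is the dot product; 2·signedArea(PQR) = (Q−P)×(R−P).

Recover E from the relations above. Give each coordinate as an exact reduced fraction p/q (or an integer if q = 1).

1. E_x = -7341/1972  [A, C, E are collinear ∩ BE ⟂ AC]
2. E_y = 6607/986  [A, C, E are collinear ∩ BE ⟂ AC]
   → E = (-7341/1972, 6607/986)

E = (-7341/1972, 6607/986)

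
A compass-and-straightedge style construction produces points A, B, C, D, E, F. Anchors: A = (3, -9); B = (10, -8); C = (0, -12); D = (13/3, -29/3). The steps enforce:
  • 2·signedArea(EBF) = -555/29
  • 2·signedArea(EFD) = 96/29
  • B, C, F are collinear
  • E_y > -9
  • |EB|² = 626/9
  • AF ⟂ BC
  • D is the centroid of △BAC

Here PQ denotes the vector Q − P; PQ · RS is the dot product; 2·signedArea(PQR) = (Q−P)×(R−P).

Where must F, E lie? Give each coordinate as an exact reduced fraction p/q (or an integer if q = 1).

1. F_x = 105/29  [B, C, F are collinear ∩ AF ⟂ BC]
2. F_y = -306/29  [B, C, F are collinear ∩ AF ⟂ BC]
   → F = (105/29, -306/29)
3. E_x = 5/3  [2·signedArea(EFD) = 96/29 ∩ 2·signedArea(EBF) = -555/29]
4. E_y = -25/3  [2·signedArea(EFD) = 96/29 ∩ 2·signedArea(EBF) = -555/29]
   → E = (5/3, -25/3)

E = (5/3, -25/3)
F = (105/29, -306/29)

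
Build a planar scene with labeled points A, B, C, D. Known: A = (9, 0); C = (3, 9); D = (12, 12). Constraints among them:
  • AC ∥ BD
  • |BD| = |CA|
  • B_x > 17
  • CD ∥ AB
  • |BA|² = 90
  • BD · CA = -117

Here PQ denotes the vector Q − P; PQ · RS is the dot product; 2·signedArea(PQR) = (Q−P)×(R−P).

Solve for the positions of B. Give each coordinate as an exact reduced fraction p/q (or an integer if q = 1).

1. B_x = 18  [AC ∥ BD ∩ CD ∥ AB]
2. B_y = 3  [AC ∥ BD ∩ CD ∥ AB]
   → B = (18, 3)

B = (18, 3)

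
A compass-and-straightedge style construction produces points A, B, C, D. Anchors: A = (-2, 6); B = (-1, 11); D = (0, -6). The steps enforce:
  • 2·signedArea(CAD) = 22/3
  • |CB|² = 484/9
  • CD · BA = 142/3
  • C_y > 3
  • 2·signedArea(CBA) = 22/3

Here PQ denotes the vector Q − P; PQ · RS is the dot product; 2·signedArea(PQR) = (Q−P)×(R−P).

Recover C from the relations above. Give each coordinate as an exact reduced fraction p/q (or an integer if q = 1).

1. C_x = -1  [2·signedArea(CAD) = 22/3 ∩ 2·signedArea(CBA) = 22/3]
2. C_y = 11/3  [2·signedArea(CAD) = 22/3 ∩ 2·signedArea(CBA) = 22/3]
   → C = (-1, 11/3)

C = (-1, 11/3)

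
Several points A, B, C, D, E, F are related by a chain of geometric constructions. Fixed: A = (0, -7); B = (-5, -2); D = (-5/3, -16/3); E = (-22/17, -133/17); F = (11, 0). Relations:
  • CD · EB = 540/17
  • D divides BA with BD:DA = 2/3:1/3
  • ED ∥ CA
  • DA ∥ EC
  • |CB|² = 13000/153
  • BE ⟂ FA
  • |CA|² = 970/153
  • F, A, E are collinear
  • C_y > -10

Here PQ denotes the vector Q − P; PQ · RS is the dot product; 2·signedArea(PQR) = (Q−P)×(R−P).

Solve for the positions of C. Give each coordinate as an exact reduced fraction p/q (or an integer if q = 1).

1. C_x = 19/51  [ED ∥ CA ∩ DA ∥ EC]
2. C_y = -484/51  [ED ∥ CA ∩ DA ∥ EC]
   → C = (19/51, -484/51)

C = (19/51, -484/51)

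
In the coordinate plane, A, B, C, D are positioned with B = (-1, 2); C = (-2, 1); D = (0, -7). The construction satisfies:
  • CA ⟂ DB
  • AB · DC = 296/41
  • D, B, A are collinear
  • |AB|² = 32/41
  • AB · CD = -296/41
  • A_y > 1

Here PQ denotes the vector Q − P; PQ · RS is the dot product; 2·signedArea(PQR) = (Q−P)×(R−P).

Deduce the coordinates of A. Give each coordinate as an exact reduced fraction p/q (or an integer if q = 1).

A = (-37/41, 46/41)

1. A_x = -37/41  [D, B, A are collinear ∩ CA ⟂ DB]
2. A_y = 46/41  [D, B, A are collinear ∩ CA ⟂ DB]
   → A = (-37/41, 46/41)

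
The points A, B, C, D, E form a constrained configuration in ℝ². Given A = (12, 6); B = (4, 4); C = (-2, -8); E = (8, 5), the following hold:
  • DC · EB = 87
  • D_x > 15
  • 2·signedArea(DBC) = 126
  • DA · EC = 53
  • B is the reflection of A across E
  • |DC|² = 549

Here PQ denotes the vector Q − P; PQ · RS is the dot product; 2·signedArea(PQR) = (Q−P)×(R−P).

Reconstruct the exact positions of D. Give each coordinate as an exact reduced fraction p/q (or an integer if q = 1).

D = (16, 7)

1. D_x = 16  [2·signedArea(DBC) = 126 ∩ DC · EB = 87]
2. D_y = 7  [2·signedArea(DBC) = 126 ∩ DC · EB = 87]
   → D = (16, 7)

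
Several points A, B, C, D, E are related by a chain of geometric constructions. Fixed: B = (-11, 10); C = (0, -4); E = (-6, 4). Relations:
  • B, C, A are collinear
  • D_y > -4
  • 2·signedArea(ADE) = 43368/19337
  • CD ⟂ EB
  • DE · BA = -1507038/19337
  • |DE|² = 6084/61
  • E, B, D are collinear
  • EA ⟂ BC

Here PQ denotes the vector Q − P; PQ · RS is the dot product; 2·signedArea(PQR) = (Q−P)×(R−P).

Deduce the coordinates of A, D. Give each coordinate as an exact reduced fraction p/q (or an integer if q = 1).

1. A_x = -1958/317  [B, C, A are collinear ∩ EA ⟂ BC]
2. A_y = 1224/317  [B, C, A are collinear ∩ EA ⟂ BC]
   → A = (-1958/317, 1224/317)
3. D_x = 24/61  [E, B, D are collinear ∩ CD ⟂ EB]
4. D_y = -224/61  [E, B, D are collinear ∩ CD ⟂ EB]
   → D = (24/61, -224/61)

A = (-1958/317, 1224/317)
D = (24/61, -224/61)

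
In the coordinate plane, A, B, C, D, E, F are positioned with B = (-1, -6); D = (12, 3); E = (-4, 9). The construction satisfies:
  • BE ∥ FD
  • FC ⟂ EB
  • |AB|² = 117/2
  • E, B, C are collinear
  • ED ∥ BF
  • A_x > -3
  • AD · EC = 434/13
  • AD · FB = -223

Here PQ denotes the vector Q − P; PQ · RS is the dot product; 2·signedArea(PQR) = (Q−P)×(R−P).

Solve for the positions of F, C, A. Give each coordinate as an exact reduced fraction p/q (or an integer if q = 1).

A = (-5/2, 3/2)
C = (10/13, -193/13)
F = (15, -12)

1. F_x = 15  [BE ∥ FD ∩ ED ∥ BF]
2. F_y = -12  [BE ∥ FD ∩ ED ∥ BF]
   → F = (15, -12)
3. C_x = 10/13  [E, B, C are collinear ∩ FC ⟂ EB]
4. C_y = -193/13  [E, B, C are collinear ∩ FC ⟂ EB]
   → C = (10/13, -193/13)
5. A_x = -5/2  [AD · EC = 434/13 ∩ AD · FB = -223]
6. A_y = 3/2  [AD · EC = 434/13 ∩ AD · FB = -223]
   → A = (-5/2, 3/2)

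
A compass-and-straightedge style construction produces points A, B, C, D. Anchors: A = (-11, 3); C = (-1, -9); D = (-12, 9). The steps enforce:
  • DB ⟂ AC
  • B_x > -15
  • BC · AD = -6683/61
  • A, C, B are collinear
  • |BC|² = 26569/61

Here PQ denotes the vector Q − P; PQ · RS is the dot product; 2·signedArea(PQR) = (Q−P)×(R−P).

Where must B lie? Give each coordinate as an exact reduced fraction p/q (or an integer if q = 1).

B = (-876/61, 429/61)

1. B_x = -876/61  [A, C, B are collinear ∩ DB ⟂ AC]
2. B_y = 429/61  [A, C, B are collinear ∩ DB ⟂ AC]
   → B = (-876/61, 429/61)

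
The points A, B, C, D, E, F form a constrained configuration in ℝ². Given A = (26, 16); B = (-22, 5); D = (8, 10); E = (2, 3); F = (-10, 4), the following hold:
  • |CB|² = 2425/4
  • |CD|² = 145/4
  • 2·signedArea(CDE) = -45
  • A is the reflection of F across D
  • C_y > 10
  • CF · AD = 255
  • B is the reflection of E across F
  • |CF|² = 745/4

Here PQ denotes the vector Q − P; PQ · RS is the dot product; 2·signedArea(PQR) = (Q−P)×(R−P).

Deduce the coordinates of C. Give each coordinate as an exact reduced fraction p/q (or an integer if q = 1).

1. C_x = 2  [CF · AD = 255 ∩ 2·signedArea(CDE) = -45]
2. C_y = 21/2  [CF · AD = 255 ∩ 2·signedArea(CDE) = -45]
   → C = (2, 21/2)

C = (2, 21/2)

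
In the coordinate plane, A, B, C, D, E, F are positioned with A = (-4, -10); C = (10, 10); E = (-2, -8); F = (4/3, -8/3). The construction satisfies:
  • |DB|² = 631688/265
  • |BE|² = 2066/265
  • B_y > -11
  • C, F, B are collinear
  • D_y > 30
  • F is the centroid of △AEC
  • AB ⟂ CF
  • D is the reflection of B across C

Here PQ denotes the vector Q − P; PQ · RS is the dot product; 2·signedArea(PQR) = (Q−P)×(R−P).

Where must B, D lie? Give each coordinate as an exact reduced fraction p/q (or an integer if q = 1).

1. B_x = -1003/265  [C, F, B are collinear ∩ AB ⟂ CF]
2. B_y = -2689/265  [C, F, B are collinear ∩ AB ⟂ CF]
   → B = (-1003/265, -2689/265)
3. D_x = 6303/265  [D is the reflection of B across C]
4. D_y = 7989/265  [D is the reflection of B across C]
   → D = (6303/265, 7989/265)

B = (-1003/265, -2689/265)
D = (6303/265, 7989/265)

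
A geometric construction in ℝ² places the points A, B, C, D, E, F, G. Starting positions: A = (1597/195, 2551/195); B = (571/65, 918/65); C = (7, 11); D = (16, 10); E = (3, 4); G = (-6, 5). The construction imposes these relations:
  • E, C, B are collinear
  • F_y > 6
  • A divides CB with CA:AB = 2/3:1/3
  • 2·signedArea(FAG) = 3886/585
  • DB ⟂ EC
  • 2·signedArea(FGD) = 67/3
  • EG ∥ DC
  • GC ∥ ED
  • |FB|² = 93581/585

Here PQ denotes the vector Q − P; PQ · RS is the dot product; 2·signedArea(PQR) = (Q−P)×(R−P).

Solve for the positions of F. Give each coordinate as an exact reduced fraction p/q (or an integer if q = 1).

1. F_x = -5/3  [2·signedArea(FAG) = 3886/585 ∩ 2·signedArea(FGD) = 67/3]
2. F_y = 7  [2·signedArea(FAG) = 3886/585 ∩ 2·signedArea(FGD) = 67/3]
   → F = (-5/3, 7)

F = (-5/3, 7)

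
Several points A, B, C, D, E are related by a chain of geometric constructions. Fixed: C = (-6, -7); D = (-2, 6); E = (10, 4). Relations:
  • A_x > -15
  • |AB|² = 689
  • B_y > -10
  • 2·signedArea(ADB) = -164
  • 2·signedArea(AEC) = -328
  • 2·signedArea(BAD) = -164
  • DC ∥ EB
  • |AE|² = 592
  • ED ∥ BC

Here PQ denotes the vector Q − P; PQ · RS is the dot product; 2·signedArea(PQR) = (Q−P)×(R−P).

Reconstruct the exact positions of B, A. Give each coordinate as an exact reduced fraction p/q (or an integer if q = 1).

1. B_x = 6  [ED ∥ BC ∩ DC ∥ EB]
2. B_y = -9  [ED ∥ BC ∩ DC ∥ EB]
   → B = (6, -9)
3. A_x = -14  [2·signedArea(ADB) = -164 ∩ 2·signedArea(AEC) = -328]
4. A_y = 8  [2·signedArea(ADB) = -164 ∩ 2·signedArea(AEC) = -328]
   → A = (-14, 8)

A = (-14, 8)
B = (6, -9)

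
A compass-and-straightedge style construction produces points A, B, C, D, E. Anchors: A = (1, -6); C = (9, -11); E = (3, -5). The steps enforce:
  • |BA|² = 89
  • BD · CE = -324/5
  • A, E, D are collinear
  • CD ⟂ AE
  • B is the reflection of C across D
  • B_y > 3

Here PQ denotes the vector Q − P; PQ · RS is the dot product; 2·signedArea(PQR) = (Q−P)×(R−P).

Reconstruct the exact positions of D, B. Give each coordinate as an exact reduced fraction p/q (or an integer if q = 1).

B = (9/5, 17/5)
D = (27/5, -19/5)

1. D_x = 27/5  [A, E, D are collinear ∩ CD ⟂ AE]
2. D_y = -19/5  [A, E, D are collinear ∩ CD ⟂ AE]
   → D = (27/5, -19/5)
3. B_x = 9/5  [B is the reflection of C across D]
4. B_y = 17/5  [B is the reflection of C across D]
   → B = (9/5, 17/5)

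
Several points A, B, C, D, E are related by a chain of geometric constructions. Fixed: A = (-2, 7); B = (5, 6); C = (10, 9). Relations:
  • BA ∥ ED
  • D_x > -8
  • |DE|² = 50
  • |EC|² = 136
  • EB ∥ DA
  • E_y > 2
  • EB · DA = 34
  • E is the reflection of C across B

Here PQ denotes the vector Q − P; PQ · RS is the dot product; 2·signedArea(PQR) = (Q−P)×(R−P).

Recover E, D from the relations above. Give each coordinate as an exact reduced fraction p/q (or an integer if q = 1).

1. E_x = 0  [E is the reflection of C across B]
2. E_y = 3  [E is the reflection of C across B]
   → E = (0, 3)
3. D_x = -7  [EB ∥ DA ∩ BA ∥ ED]
4. D_y = 4  [EB ∥ DA ∩ BA ∥ ED]
   → D = (-7, 4)

D = (-7, 4)
E = (0, 3)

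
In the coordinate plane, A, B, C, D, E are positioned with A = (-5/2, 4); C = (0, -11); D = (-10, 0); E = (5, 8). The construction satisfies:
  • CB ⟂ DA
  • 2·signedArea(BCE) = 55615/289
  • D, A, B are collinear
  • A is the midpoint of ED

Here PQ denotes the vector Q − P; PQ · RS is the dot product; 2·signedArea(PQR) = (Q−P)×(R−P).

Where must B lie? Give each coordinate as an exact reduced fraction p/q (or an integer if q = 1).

1. B_x = -1960/289  [D, A, B are collinear ∩ CB ⟂ DA]
2. B_y = 496/289  [D, A, B are collinear ∩ CB ⟂ DA]
   → B = (-1960/289, 496/289)

B = (-1960/289, 496/289)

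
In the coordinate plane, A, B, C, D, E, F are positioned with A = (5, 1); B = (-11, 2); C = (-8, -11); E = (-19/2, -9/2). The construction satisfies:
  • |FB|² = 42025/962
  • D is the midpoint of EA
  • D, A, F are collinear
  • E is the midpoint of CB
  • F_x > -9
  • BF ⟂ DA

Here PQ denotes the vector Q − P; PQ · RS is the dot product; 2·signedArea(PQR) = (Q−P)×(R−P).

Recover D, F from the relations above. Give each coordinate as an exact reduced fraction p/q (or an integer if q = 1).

D = (-9/4, -7/4)
F = (-8327/962, -4021/962)

1. D_x = -9/4  [D is the midpoint of EA]
2. D_y = -7/4  [D is the midpoint of EA]
   → D = (-9/4, -7/4)
3. F_x = -8327/962  [D, A, F are collinear ∩ BF ⟂ DA]
4. F_y = -4021/962  [D, A, F are collinear ∩ BF ⟂ DA]
   → F = (-8327/962, -4021/962)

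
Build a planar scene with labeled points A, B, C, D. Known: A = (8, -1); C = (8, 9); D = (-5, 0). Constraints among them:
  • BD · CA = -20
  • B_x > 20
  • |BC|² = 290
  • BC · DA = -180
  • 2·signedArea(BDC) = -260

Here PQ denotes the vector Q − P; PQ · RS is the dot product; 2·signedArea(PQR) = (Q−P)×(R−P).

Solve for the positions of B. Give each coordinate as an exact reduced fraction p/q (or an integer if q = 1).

1. B_x = 21  [BD · CA = -20 ∩ 2·signedArea(BDC) = -260]
2. B_y = -2  [BD · CA = -20 ∩ 2·signedArea(BDC) = -260]
   → B = (21, -2)

B = (21, -2)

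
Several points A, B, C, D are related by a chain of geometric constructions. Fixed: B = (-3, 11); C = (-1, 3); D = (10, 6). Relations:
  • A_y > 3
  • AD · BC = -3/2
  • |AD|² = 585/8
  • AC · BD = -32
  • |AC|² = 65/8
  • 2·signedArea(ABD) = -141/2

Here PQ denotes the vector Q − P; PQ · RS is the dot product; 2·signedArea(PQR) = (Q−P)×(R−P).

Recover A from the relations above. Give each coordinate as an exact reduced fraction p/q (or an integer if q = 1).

A = (7/4, 15/4)

1. A_x = 7/4  [AD · BC = -3/2 ∩ 2·signedArea(ABD) = -141/2]
2. A_y = 15/4  [AD · BC = -3/2 ∩ 2·signedArea(ABD) = -141/2]
   → A = (7/4, 15/4)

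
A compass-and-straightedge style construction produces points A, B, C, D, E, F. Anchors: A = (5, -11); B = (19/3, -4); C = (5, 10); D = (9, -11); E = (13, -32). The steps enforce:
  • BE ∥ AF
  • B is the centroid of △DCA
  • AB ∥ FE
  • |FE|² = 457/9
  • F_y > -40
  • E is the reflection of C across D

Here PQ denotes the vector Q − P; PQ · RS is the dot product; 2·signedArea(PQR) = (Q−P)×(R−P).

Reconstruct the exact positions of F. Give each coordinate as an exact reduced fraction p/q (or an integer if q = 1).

1. F_x = 35/3  [AB ∥ FE ∩ BE ∥ AF]
2. F_y = -39  [AB ∥ FE ∩ BE ∥ AF]
   → F = (35/3, -39)

F = (35/3, -39)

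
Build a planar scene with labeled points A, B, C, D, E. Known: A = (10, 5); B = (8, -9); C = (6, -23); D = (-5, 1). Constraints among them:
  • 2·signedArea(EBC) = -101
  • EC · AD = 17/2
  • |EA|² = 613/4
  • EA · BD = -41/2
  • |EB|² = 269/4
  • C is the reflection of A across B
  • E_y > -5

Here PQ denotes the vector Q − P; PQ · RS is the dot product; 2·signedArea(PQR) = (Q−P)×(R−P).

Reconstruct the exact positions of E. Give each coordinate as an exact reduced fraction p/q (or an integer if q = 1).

E = (3/2, -4)

1. E_x = 3/2  [2·signedArea(EBC) = -101 ∩ EC · AD = 17/2]
2. E_y = -4  [2·signedArea(EBC) = -101 ∩ EC · AD = 17/2]
   → E = (3/2, -4)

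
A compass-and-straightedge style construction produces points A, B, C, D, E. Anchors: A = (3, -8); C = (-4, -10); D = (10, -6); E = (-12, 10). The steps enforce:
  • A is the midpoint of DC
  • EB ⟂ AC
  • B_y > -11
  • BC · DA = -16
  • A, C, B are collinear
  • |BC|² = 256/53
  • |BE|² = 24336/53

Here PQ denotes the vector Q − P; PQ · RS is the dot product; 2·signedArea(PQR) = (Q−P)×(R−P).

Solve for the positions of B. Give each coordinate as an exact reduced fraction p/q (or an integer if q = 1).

1. B_x = -324/53  [A, C, B are collinear ∩ EB ⟂ AC]
2. B_y = -562/53  [A, C, B are collinear ∩ EB ⟂ AC]
   → B = (-324/53, -562/53)

B = (-324/53, -562/53)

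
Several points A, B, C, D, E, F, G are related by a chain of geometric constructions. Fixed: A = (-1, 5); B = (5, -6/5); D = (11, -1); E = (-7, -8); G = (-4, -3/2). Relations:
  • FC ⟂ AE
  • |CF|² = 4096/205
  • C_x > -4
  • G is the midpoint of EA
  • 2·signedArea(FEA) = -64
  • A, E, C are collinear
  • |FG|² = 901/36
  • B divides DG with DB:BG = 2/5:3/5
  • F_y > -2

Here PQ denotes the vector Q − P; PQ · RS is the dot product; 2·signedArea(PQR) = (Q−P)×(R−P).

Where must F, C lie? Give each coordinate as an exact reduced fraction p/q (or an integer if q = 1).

C = (-627/205, 332/615)
F = (1, -4/3)

1. F_x = 1  [line -13·x + 6·y + 21 = 0 ∩ |FG|² = 901/36]
2. F_y = -4/3  [line -13·x + 6·y + 21 = 0 ∩ |FG|² = 901/36]
   → F = (1, -4/3)
3. C_x = -627/205  [A, E, C are collinear ∩ FC ⟂ AE]
4. C_y = 332/615  [A, E, C are collinear ∩ FC ⟂ AE]
   → C = (-627/205, 332/615)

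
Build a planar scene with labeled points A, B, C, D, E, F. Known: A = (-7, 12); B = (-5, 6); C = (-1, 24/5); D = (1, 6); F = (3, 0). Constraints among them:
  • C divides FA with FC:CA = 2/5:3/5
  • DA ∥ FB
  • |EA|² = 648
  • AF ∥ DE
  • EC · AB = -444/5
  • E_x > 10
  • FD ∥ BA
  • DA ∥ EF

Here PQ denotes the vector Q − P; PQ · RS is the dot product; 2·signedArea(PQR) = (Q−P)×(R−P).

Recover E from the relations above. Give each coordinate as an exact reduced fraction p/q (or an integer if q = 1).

E = (11, -6)

1. E_x = 11  [DA ∥ EF ∩ AF ∥ DE]
2. E_y = -6  [DA ∥ EF ∩ AF ∥ DE]
   → E = (11, -6)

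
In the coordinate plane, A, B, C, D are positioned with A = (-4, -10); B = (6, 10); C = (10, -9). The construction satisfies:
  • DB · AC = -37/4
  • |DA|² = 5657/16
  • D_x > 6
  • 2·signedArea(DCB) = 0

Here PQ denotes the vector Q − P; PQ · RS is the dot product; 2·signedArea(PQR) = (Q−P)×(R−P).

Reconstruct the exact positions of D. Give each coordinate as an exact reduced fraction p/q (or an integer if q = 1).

D = (7, 21/4)

1. D_x = 7  [2·signedArea(DCB) = 0 ∩ DB · AC = -37/4]
2. D_y = 21/4  [2·signedArea(DCB) = 0 ∩ DB · AC = -37/4]
   → D = (7, 21/4)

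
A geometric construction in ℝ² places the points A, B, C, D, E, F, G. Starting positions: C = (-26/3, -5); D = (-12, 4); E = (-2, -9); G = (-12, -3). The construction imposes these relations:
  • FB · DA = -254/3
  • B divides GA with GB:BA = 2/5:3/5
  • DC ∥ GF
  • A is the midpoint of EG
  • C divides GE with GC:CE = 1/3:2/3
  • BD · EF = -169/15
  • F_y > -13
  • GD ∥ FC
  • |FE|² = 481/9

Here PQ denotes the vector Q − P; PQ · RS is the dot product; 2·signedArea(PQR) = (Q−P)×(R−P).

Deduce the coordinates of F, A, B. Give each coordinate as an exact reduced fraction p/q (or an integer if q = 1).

A = (-7, -6)
B = (-10, -21/5)
F = (-26/3, -12)

1. F_x = -26/3  [GD ∥ FC ∩ DC ∥ GF]
2. F_y = -12  [GD ∥ FC ∩ DC ∥ GF]
   → F = (-26/3, -12)
3. A_x = -7  [A is the midpoint of EG]
4. A_y = -6  [A is the midpoint of EG]
   → A = (-7, -6)
5. B_x = -10  [B divides GA with GB:BA = 2/5:3/5]
6. B_y = -21/5  [B divides GA with GB:BA = 2/5:3/5]
   → B = (-10, -21/5)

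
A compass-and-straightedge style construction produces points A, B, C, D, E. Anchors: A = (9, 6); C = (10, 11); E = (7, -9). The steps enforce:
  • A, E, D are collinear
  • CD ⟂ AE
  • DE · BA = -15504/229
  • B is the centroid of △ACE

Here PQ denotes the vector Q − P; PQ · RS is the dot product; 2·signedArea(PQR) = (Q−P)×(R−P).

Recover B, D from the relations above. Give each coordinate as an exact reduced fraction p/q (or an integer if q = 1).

B = (26/3, 8/3)
D = (2215/229, 2529/229)

1. B_x = 26/3  [B is the centroid of △ACE]
2. B_y = 8/3  [B is the centroid of △ACE]
   → B = (26/3, 8/3)
3. D_x = 2215/229  [A, E, D are collinear ∩ CD ⟂ AE]
4. D_y = 2529/229  [A, E, D are collinear ∩ CD ⟂ AE]
   → D = (2215/229, 2529/229)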